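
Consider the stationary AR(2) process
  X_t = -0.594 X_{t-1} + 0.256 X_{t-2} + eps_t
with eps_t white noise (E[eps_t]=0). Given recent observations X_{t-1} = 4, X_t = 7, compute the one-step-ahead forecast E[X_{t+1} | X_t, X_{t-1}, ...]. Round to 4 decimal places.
E[X_{t+1} \mid \mathcal F_t] = -3.1340

For an AR(p) model X_t = c + sum_i phi_i X_{t-i} + eps_t, the
one-step-ahead conditional mean is
  E[X_{t+1} | X_t, ...] = c + sum_i phi_i X_{t+1-i}.
Substitute known values:
  E[X_{t+1} | ...] = (-0.594) * (7) + (0.256) * (4)
                   = -3.1340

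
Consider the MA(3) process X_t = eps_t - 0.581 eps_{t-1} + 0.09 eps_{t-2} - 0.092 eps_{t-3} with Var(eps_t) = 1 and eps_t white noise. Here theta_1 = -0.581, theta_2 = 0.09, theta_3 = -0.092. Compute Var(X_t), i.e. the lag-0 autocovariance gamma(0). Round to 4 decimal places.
\gamma(0) = 1.3541

For an MA(q) process X_t = eps_t + sum_i theta_i eps_{t-i} with
Var(eps_t) = sigma^2, the variance is
  gamma(0) = sigma^2 * (1 + sum_i theta_i^2).
  sum_i theta_i^2 = (-0.581)^2 + (0.09)^2 + (-0.092)^2 = 0.337561 + 0.0081 + 0.008464 = 0.354125.
  gamma(0) = 1 * (1 + 0.354125) = 1 * 1.354125 = 1.354125, which rounds to 1.3541.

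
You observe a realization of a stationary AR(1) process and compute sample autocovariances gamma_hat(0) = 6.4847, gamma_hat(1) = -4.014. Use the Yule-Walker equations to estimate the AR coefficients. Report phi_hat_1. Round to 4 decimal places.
\hat\phi_{1} = -0.6190

The Yule-Walker equations for an AR(p) process read, in matrix form,
  Gamma_p phi = r_p,   with   (Gamma_p)_{ij} = gamma(|i - j|),
                       (r_p)_i = gamma(i),   i,j = 1..p.
Substitute the sample gammas (Toeplitz matrix and right-hand side of size 1):
  Gamma_p = [[6.4847]]
  r_p     = [-4.014]
With p = 1 this is the single equation gamma(0) phi_1 = gamma(1):
  phi_hat_1 = gamma(1) / gamma(0) = -4.014 / 6.4847 = -0.6190.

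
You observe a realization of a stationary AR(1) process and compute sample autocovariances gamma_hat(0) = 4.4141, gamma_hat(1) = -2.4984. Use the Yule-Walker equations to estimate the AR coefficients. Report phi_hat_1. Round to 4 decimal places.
\hat\phi_{1} = -0.5660

The Yule-Walker equations for an AR(p) process read, in matrix form,
  Gamma_p phi = r_p,   with   (Gamma_p)_{ij} = gamma(|i - j|),
                       (r_p)_i = gamma(i),   i,j = 1..p.
Substitute the sample gammas (Toeplitz matrix and right-hand side of size 1):
  Gamma_p = [[4.4141]]
  r_p     = [-2.4984]
With p = 1 this is the single equation gamma(0) phi_1 = gamma(1):
  phi_hat_1 = gamma(1) / gamma(0) = -2.4984 / 4.4141 = -0.5660.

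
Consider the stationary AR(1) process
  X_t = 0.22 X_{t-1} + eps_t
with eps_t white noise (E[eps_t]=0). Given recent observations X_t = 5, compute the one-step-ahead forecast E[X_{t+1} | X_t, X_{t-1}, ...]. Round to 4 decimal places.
E[X_{t+1} \mid \mathcal F_t] = 1.1000

For an AR(p) model X_t = c + sum_i phi_i X_{t-i} + eps_t, the
one-step-ahead conditional mean is
  E[X_{t+1} | X_t, ...] = c + sum_i phi_i X_{t+1-i}.
Substitute known values:
  E[X_{t+1} | ...] = (0.22) * (5)
                   = 1.1000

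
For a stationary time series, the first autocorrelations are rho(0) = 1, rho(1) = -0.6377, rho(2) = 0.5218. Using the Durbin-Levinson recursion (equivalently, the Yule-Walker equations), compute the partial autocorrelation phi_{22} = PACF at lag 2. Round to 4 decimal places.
\phi_{22} = 0.1941

The PACF at lag k is phi_{kk}, the last component of the solution
to the Yule-Walker system G_k phi = r_k where
  (G_k)_{ij} = rho(|i - j|), (r_k)_i = rho(i), i,j = 1..k.
Equivalently, Durbin-Levinson gives phi_{kk} iteratively:
  phi_{11} = rho(1)
  phi_{kk} = [rho(k) - sum_{j=1..k-1} phi_{k-1,j} rho(k-j)]
            / [1 - sum_{j=1..k-1} phi_{k-1,j} rho(j)],
  phi_{k,j} = phi_{k-1,j} - phi_{kk} phi_{k-1,k-j},  j = 1..k-1.
Step k = 1:
  phi_11 = rho(1) = -0.6377.
Step k = 2:
  phi_22 = [rho(2) - phi_11 rho(1)] / [1 - phi_11 rho(1)] = [0.5218 - (-0.6377)(-0.6377)] / [1 - (-0.6377)(-0.6377)]
         = 0.11513871 / 0.59333871 = 0.1941.
Therefore phi_{22} = 0.1941.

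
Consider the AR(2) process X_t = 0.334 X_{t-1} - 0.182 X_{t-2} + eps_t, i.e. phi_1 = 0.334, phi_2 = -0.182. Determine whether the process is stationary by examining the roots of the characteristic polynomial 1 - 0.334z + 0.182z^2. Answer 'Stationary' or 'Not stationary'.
\text{Stationary}

The AR(p) characteristic polynomial is P(z) = 1 - 0.334z + 0.182z^2.
Stationarity requires all roots to lie outside the unit circle, i.e. |z| > 1 for every root.
Set 1 + (-0.334) z + (0.182) z^2 = 0, i.e. a z^2 + b z + c = 0 with a = 0.182, b = -0.334, c = 1.
Discriminant D = b^2 - 4ac = (-0.334)^2 - 4*(0.182)*1 = 0.111556 - (0.728) = -0.616444.
D < 0, so the roots are the complex-conjugate pair z = (-b +/- i sqrt(-D)) / (2a) = 0.9176 +/- 2.157i.
For a conjugate pair |z|^2 = z * conj(z) = (product of roots) = c/a = 1/(0.182) = 5.494505, so |z| = sqrt(5.494505) = 2.344 for both roots.
Moduli of all roots: 2.3440, 2.3440.
All moduli strictly greater than 1? Yes.
Verdict: Stationary.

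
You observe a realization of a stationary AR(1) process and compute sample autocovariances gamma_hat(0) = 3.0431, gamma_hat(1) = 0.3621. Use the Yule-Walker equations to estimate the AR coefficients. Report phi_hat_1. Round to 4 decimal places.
\hat\phi_{1} = 0.1190

The Yule-Walker equations for an AR(p) process read, in matrix form,
  Gamma_p phi = r_p,   with   (Gamma_p)_{ij} = gamma(|i - j|),
                       (r_p)_i = gamma(i),   i,j = 1..p.
Substitute the sample gammas (Toeplitz matrix and right-hand side of size 1):
  Gamma_p = [[3.0431]]
  r_p     = [0.3621]
With p = 1 this is the single equation gamma(0) phi_1 = gamma(1):
  phi_hat_1 = gamma(1) / gamma(0) = 0.3621 / 3.0431 = 0.1190.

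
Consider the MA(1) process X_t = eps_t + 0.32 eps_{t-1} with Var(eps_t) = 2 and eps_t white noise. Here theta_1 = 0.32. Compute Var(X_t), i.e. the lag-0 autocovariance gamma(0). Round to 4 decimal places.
\gamma(0) = 2.2048

For an MA(q) process X_t = eps_t + sum_i theta_i eps_{t-i} with
Var(eps_t) = sigma^2, the variance is
  gamma(0) = sigma^2 * (1 + sum_i theta_i^2).
  sum_i theta_i^2 = (0.32)^2 = 0.1024.
  gamma(0) = 2 * (1 + 0.1024) = 2 * 1.1024 = 2.2048.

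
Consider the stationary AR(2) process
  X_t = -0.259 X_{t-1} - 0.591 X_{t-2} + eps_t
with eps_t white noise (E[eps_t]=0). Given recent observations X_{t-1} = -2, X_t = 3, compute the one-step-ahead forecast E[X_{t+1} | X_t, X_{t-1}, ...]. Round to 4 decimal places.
E[X_{t+1} \mid \mathcal F_t] = 0.4050

For an AR(p) model X_t = c + sum_i phi_i X_{t-i} + eps_t, the
one-step-ahead conditional mean is
  E[X_{t+1} | X_t, ...] = c + sum_i phi_i X_{t+1-i}.
Substitute known values:
  E[X_{t+1} | ...] = (-0.259) * (3) + (-0.591) * (-2)
                   = 0.4050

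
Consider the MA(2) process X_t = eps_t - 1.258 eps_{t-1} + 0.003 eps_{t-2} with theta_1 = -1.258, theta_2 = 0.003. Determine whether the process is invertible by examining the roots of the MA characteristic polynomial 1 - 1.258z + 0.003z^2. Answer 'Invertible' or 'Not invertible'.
\text{Not invertible}

The MA(q) characteristic polynomial is P(z) = 1 - 1.258z + 0.003z^2.
Invertibility requires all roots to lie outside the unit circle, i.e. |z| > 1 for every root.
Set 1 + (-1.258) z + (0.003) z^2 = 0, i.e. a z^2 + b z + c = 0 with a = 0.003, b = -1.258, c = 1.
Discriminant D = b^2 - 4ac = (-1.258)^2 - 4*(0.003)*1 = 1.582564 - (0.012) = 1.570564.
D >= 0, so the roots are real: z = (-b +/- sqrt(D)) / (2a) = (1.258 +/- 1.253221) / (0.006).
  z_1 = (1.258 + 1.253221) / (0.006) = 418.5369,   |z_1| = 418.5369.
  z_2 = (1.258 - 1.253221) / (0.006) = 0.7964,   |z_2| = 0.7964.
Moduli of all roots: 418.5369, 0.7964.
All moduli strictly greater than 1? No.
Verdict: Not invertible.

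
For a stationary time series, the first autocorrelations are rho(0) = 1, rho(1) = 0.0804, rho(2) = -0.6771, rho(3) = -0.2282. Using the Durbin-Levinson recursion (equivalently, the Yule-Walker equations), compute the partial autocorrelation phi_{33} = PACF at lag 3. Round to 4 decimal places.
\phi_{33} = -0.1548

The PACF at lag k is phi_{kk}, the last component of the solution
to the Yule-Walker system G_k phi = r_k where
  (G_k)_{ij} = rho(|i - j|), (r_k)_i = rho(i), i,j = 1..k.
Equivalently, Durbin-Levinson gives phi_{kk} iteratively:
  phi_{11} = rho(1)
  phi_{kk} = [rho(k) - sum_{j=1..k-1} phi_{k-1,j} rho(k-j)]
            / [1 - sum_{j=1..k-1} phi_{k-1,j} rho(j)],
  phi_{k,j} = phi_{k-1,j} - phi_{kk} phi_{k-1,k-j},  j = 1..k-1.
Step k = 1:
  phi_11 = rho(1) = 0.0804.
Step k = 2:
  phi_22 = [rho(2) - phi_11 rho(1)] / [1 - phi_11 rho(1)] = [-0.6771 - (0.0804)(0.0804)] / [1 - (0.0804)(0.0804)]
         = -0.68356416 / 0.99353584 = -0.688012.
  Update: phi_21 = phi_11 - phi_22 phi_11 = 0.0804 - (-0.688012)(0.0804) = 0.135716.
Step k = 3:
  phi_33 = [rho(3) - phi_21 rho(2) - phi_22 rho(1)] / [1 - phi_21 rho(1) - phi_22 rho(2)]
    numerator   = -0.2282 - (0.135716)(-0.6771) - (-0.688012)(0.0804) = -0.08099048
    denominator = 1 - (0.135716)(0.0804) - (-0.688012)(-0.6771) = 0.52323578
  phi_33 = -0.08099048 / 0.52323578 = -0.1548.
Therefore phi_{33} = -0.1548.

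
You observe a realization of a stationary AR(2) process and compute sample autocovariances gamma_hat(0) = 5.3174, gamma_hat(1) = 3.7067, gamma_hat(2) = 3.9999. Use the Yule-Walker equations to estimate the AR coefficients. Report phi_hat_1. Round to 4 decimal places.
\hat\phi_{1} = 0.3360

The Yule-Walker equations for an AR(p) process read, in matrix form,
  Gamma_p phi = r_p,   with   (Gamma_p)_{ij} = gamma(|i - j|),
                       (r_p)_i = gamma(i),   i,j = 1..p.
Substitute the sample gammas (Toeplitz matrix and right-hand side of size 2):
  Gamma_p = [[5.3174, 3.7067], [3.7067, 5.3174]]
  r_p     = [3.7067, 3.9999]
Written out:
  5.3174 phi_1 + 3.7067 phi_2 = 3.7067
  3.7067 phi_1 + 5.3174 phi_2 = 3.9999
Solve by Cramer's rule:
  det = gamma(0)^2 - gamma(1)^2 = (5.3174)^2 - (3.7067)^2 = 28.27474276 - 13.73962489 = 14.53511787
  phi_hat_1 = [gamma(1) gamma(0) - gamma(1) gamma(2)] / det = [(3.7067)(5.3174) - (3.7067)(3.9999)] / 14.53511787 = 4.88357725 / 14.53511787 = 0.336
  phi_hat_2 = [gamma(0) gamma(2) - gamma(1)^2] / det = [(5.3174)(3.9999) - (3.7067)^2] / 14.53511787 = 7.52944337 / 14.53511787 = 0.518
So phi_hat = [0.3360, 0.5180].
Therefore phi_hat_1 = 0.3360.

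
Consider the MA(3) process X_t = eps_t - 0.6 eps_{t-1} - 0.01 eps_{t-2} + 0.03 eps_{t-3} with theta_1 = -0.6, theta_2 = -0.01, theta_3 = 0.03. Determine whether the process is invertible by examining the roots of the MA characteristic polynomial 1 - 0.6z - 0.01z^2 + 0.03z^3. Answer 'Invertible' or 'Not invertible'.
\text{Invertible}

The MA(q) characteristic polynomial is P(z) = 1 - 0.6z - 0.01z^2 + 0.03z^3.
Invertibility requires all roots to lie outside the unit circle, i.e. |z| > 1 for every root.
Degree 3: look for a simple real root z0 first, then factor out (1 - z/z0) and solve the remaining quadratic.
Testing z0 = 2: P(2) = 1 + (-0.6)(2) + (-0.01)(2)^2 + (0.03)(2)^3
  = 1 + (-1.2) + (-0.04) + (0.24) = 0.  So z_0 = 2 is a root, |z_0| = 2.
Divide out the factor (1 - 0.5 z) = (1 - z/z0) (since 1/z0 = 0.5):
  P(z) = (1 - 0.5 z)(1 + (-0.1) z + (-0.06) z^2)
  [check: z-coef -0.1 - (0.5) = -0.6; z^2-coef -0.06 - (0.5)(-0.1) = -0.01; z^3-coef -(0.5)(-0.06) = 0.03.]
Remaining roots from the quadratic factor 1 + (-0.1) z + (-0.06) z^2:
  Set 1 + (-0.1) z + (-0.06) z^2 = 0, i.e. a z^2 + b z + c = 0 with a = -0.06, b = -0.1, c = 1.
  Discriminant D = b^2 - 4ac = (-0.1)^2 - 4*(-0.06)*1 = 0.01 - (-0.24) = 0.25.
  D >= 0, so the roots are real: z = (-b +/- sqrt(D)) / (2a) = (0.1 +/- 0.5) / (-0.12).
    z_1 = (0.1 + 0.5) / (-0.12) = -5,   |z_1| = 5.
    z_2 = (0.1 - 0.5) / (-0.12) = 3.3333,   |z_2| = 3.3333.
Moduli of all roots: 2.0000, 5.0000, 3.3333.
All moduli strictly greater than 1? Yes.
Verdict: Invertible.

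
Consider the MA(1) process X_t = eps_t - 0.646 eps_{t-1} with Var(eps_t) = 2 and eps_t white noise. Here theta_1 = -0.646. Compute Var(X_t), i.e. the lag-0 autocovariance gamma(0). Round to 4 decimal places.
\gamma(0) = 2.8346

For an MA(q) process X_t = eps_t + sum_i theta_i eps_{t-i} with
Var(eps_t) = sigma^2, the variance is
  gamma(0) = sigma^2 * (1 + sum_i theta_i^2).
  sum_i theta_i^2 = (-0.646)^2 = 0.417316.
  gamma(0) = 2 * (1 + 0.417316) = 2 * 1.417316 = 2.834632, which rounds to 2.8346.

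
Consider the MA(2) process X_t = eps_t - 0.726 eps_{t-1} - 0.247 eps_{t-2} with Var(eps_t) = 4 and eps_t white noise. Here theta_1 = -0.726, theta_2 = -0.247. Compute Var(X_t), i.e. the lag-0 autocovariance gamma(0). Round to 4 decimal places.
\gamma(0) = 6.3523

For an MA(q) process X_t = eps_t + sum_i theta_i eps_{t-i} with
Var(eps_t) = sigma^2, the variance is
  gamma(0) = sigma^2 * (1 + sum_i theta_i^2).
  sum_i theta_i^2 = (-0.726)^2 + (-0.247)^2 = 0.527076 + 0.061009 = 0.588085.
  gamma(0) = 4 * (1 + 0.588085) = 4 * 1.588085 = 6.35234, which rounds to 6.3523.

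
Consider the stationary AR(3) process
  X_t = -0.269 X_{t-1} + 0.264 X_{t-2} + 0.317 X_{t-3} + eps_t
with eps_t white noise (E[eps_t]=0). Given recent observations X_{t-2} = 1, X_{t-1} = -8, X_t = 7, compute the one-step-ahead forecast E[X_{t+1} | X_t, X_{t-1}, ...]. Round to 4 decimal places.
E[X_{t+1} \mid \mathcal F_t] = -3.6780

For an AR(p) model X_t = c + sum_i phi_i X_{t-i} + eps_t, the
one-step-ahead conditional mean is
  E[X_{t+1} | X_t, ...] = c + sum_i phi_i X_{t+1-i}.
Substitute known values:
  E[X_{t+1} | ...] = (-0.269) * (7) + (0.264) * (-8) + (0.317) * (1)
                   = -3.6780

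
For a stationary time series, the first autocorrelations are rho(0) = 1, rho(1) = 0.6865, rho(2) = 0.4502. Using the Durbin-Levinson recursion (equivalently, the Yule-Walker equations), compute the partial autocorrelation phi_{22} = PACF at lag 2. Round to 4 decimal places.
\phi_{22} = -0.0399

The PACF at lag k is phi_{kk}, the last component of the solution
to the Yule-Walker system G_k phi = r_k where
  (G_k)_{ij} = rho(|i - j|), (r_k)_i = rho(i), i,j = 1..k.
Equivalently, Durbin-Levinson gives phi_{kk} iteratively:
  phi_{11} = rho(1)
  phi_{kk} = [rho(k) - sum_{j=1..k-1} phi_{k-1,j} rho(k-j)]
            / [1 - sum_{j=1..k-1} phi_{k-1,j} rho(j)],
  phi_{k,j} = phi_{k-1,j} - phi_{kk} phi_{k-1,k-j},  j = 1..k-1.
Step k = 1:
  phi_11 = rho(1) = 0.6865.
Step k = 2:
  phi_22 = [rho(2) - phi_11 rho(1)] / [1 - phi_11 rho(1)] = [0.4502 - (0.6865)(0.6865)] / [1 - (0.6865)(0.6865)]
         = -0.02108225 / 0.52871775 = -0.0399.
Therefore phi_{22} = -0.0399.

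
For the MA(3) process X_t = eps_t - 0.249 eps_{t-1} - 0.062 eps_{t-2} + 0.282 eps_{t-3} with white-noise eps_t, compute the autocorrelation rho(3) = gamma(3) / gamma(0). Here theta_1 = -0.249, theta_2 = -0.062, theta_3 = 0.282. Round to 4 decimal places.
\rho(3) = 0.2462

For an MA(q) process with theta_0 = 1, the autocovariance is
  gamma(k) = sigma^2 * sum_{i=0..q-k} theta_i * theta_{i+k},
and rho(k) = gamma(k) / gamma(0). Sigma^2 cancels.
  numerator   = (1)*(0.282) = 0.282.
  denominator = (1)^2 + (-0.249)^2 + (-0.062)^2 + (0.282)^2 = 1.145369.
  rho(3) = 0.282 / 1.145369 = 0.2462.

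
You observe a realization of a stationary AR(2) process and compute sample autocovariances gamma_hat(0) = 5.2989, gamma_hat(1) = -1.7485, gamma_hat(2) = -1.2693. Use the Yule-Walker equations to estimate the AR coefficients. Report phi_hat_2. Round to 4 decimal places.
\hat\phi_{2} = -0.3910

The Yule-Walker equations for an AR(p) process read, in matrix form,
  Gamma_p phi = r_p,   with   (Gamma_p)_{ij} = gamma(|i - j|),
                       (r_p)_i = gamma(i),   i,j = 1..p.
Substitute the sample gammas (Toeplitz matrix and right-hand side of size 2):
  Gamma_p = [[5.2989, -1.7485], [-1.7485, 5.2989]]
  r_p     = [-1.7485, -1.2693]
Written out:
  5.2989 phi_1 - 1.7485 phi_2 = -1.7485
  -1.7485 phi_1 + 5.2989 phi_2 = -1.2693
Solve by Cramer's rule:
  det = gamma(0)^2 - gamma(1)^2 = (5.2989)^2 - (-1.7485)^2 = 28.07834121 - 3.05725225 = 25.02108896
  phi_hat_1 = [gamma(1) gamma(0) - gamma(1) gamma(2)] / det = [(-1.7485)(5.2989) - (-1.7485)(-1.2693)] / 25.02108896 = -11.4844977 / 25.02108896 = -0.459
  phi_hat_2 = [gamma(0) gamma(2) - gamma(1)^2] / det = [(5.2989)(-1.2693) - (-1.7485)^2] / 25.02108896 = -9.78314602 / 25.02108896 = -0.391
So phi_hat = [-0.4590, -0.3910].
Therefore phi_hat_2 = -0.3910.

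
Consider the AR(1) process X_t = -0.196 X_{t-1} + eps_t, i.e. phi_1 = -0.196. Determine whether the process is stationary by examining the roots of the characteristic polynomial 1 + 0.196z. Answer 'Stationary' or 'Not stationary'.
\text{Stationary}

The AR(p) characteristic polynomial is P(z) = 1 + 0.196z.
Stationarity requires all roots to lie outside the unit circle, i.e. |z| > 1 for every root.
This is linear in z: 1 + (0.196) z = 0  =>  z = -1/(0.196) = -5.102041,  |z| = 5.102041.
Moduli of all roots: 5.1020.
All moduli strictly greater than 1? Yes.
Verdict: Stationary.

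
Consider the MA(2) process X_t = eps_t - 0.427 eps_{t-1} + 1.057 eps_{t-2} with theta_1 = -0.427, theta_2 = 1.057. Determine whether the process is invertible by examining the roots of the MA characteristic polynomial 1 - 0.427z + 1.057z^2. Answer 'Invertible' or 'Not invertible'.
\text{Not invertible}

The MA(q) characteristic polynomial is P(z) = 1 - 0.427z + 1.057z^2.
Invertibility requires all roots to lie outside the unit circle, i.e. |z| > 1 for every root.
Set 1 + (-0.427) z + (1.057) z^2 = 0, i.e. a z^2 + b z + c = 0 with a = 1.057, b = -0.427, c = 1.
Discriminant D = b^2 - 4ac = (-0.427)^2 - 4*(1.057)*1 = 0.182329 - (4.228) = -4.045671.
D < 0, so the roots are the complex-conjugate pair z = (-b +/- i sqrt(-D)) / (2a) = 0.202 +/- 0.9515i.
For a conjugate pair |z|^2 = z * conj(z) = (product of roots) = c/a = 1/(1.057) = 0.946074, so |z| = sqrt(0.946074) = 0.9727 for both roots.
Moduli of all roots: 0.9727, 0.9727.
All moduli strictly greater than 1? No.
Verdict: Not invertible.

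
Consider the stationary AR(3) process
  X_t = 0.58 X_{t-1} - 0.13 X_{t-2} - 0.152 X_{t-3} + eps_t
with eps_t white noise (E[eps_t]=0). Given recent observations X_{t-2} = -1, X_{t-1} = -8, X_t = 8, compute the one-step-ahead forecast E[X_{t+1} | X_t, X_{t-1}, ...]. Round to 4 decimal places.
E[X_{t+1} \mid \mathcal F_t] = 5.8320

For an AR(p) model X_t = c + sum_i phi_i X_{t-i} + eps_t, the
one-step-ahead conditional mean is
  E[X_{t+1} | X_t, ...] = c + sum_i phi_i X_{t+1-i}.
Substitute known values:
  E[X_{t+1} | ...] = (0.58) * (8) + (-0.13) * (-8) + (-0.152) * (-1)
                   = 5.8320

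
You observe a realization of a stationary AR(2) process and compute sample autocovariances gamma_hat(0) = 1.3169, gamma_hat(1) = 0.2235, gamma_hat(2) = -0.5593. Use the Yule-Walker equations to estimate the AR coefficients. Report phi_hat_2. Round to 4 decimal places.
\hat\phi_{2} = -0.4670

The Yule-Walker equations for an AR(p) process read, in matrix form,
  Gamma_p phi = r_p,   with   (Gamma_p)_{ij} = gamma(|i - j|),
                       (r_p)_i = gamma(i),   i,j = 1..p.
Substitute the sample gammas (Toeplitz matrix and right-hand side of size 2):
  Gamma_p = [[1.3169, 0.2235], [0.2235, 1.3169]]
  r_p     = [0.2235, -0.5593]
Written out:
  1.3169 phi_1 + 0.2235 phi_2 = 0.2235
  0.2235 phi_1 + 1.3169 phi_2 = -0.5593
Solve by Cramer's rule:
  det = gamma(0)^2 - gamma(1)^2 = (1.3169)^2 - (0.2235)^2 = 1.73422561 - 0.04995225 = 1.68427336
  phi_hat_1 = [gamma(1) gamma(0) - gamma(1) gamma(2)] / det = [(0.2235)(1.3169) - (0.2235)(-0.5593)] / 1.68427336 = 0.4193307 / 1.68427336 = 0.249
  phi_hat_2 = [gamma(0) gamma(2) - gamma(1)^2] / det = [(1.3169)(-0.5593) - (0.2235)^2] / 1.68427336 = -0.78649442 / 1.68427336 = -0.467
So phi_hat = [0.2490, -0.4670].
Therefore phi_hat_2 = -0.4670.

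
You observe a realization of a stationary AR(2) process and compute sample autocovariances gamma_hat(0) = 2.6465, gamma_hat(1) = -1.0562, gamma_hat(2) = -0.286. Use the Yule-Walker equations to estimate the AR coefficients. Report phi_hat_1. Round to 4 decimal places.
\hat\phi_{1} = -0.5260

The Yule-Walker equations for an AR(p) process read, in matrix form,
  Gamma_p phi = r_p,   with   (Gamma_p)_{ij} = gamma(|i - j|),
                       (r_p)_i = gamma(i),   i,j = 1..p.
Substitute the sample gammas (Toeplitz matrix and right-hand side of size 2):
  Gamma_p = [[2.6465, -1.0562], [-1.0562, 2.6465]]
  r_p     = [-1.0562, -0.286]
Written out:
  2.6465 phi_1 - 1.0562 phi_2 = -1.0562
  -1.0562 phi_1 + 2.6465 phi_2 = -0.286
Solve by Cramer's rule:
  det = gamma(0)^2 - gamma(1)^2 = (2.6465)^2 - (-1.0562)^2 = 7.00396225 - 1.11555844 = 5.88840381
  phi_hat_1 = [gamma(1) gamma(0) - gamma(1) gamma(2)] / det = [(-1.0562)(2.6465) - (-1.0562)(-0.286)] / 5.88840381 = -3.0973065 / 5.88840381 = -0.526
  phi_hat_2 = [gamma(0) gamma(2) - gamma(1)^2] / det = [(2.6465)(-0.286) - (-1.0562)^2] / 5.88840381 = -1.87245744 / 5.88840381 = -0.318
So phi_hat = [-0.5260, -0.3180].
Therefore phi_hat_1 = -0.5260.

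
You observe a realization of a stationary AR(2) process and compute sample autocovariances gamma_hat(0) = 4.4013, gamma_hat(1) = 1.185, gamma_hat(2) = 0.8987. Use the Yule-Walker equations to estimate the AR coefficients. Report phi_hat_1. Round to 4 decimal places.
\hat\phi_{1} = 0.2310

The Yule-Walker equations for an AR(p) process read, in matrix form,
  Gamma_p phi = r_p,   with   (Gamma_p)_{ij} = gamma(|i - j|),
                       (r_p)_i = gamma(i),   i,j = 1..p.
Substitute the sample gammas (Toeplitz matrix and right-hand side of size 2):
  Gamma_p = [[4.4013, 1.185], [1.185, 4.4013]]
  r_p     = [1.185, 0.8987]
Written out:
  4.4013 phi_1 + 1.185 phi_2 = 1.185
  1.185 phi_1 + 4.4013 phi_2 = 0.8987
Solve by Cramer's rule:
  det = gamma(0)^2 - gamma(1)^2 = (4.4013)^2 - (1.185)^2 = 19.37144169 - 1.404225 = 17.96721669
  phi_hat_1 = [gamma(1) gamma(0) - gamma(1) gamma(2)] / det = [(1.185)(4.4013) - (1.185)(0.8987)] / 17.96721669 = 4.150581 / 17.96721669 = 0.231
  phi_hat_2 = [gamma(0) gamma(2) - gamma(1)^2] / det = [(4.4013)(0.8987) - (1.185)^2] / 17.96721669 = 2.55122331 / 17.96721669 = 0.142
So phi_hat = [0.2310, 0.1420].
Therefore phi_hat_1 = 0.2310.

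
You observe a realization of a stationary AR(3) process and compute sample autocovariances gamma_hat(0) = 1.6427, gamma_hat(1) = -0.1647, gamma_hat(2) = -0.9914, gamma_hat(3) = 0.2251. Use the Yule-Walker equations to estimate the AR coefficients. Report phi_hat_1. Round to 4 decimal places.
\hat\phi_{1} = -0.1859

The Yule-Walker equations for an AR(p) process read, in matrix form,
  Gamma_p phi = r_p,   with   (Gamma_p)_{ij} = gamma(|i - j|),
                       (r_p)_i = gamma(i),   i,j = 1..p.
Substitute the sample gammas (Toeplitz matrix and right-hand side of size 3):
  Gamma_p = [[1.6427, -0.1647, -0.9914], [-0.1647, 1.6427, -0.1647], [-0.9914, -0.1647, 1.6427]]
  r_p     = [-0.1647, -0.9914, 0.2251]
Written out (R1..R3):
  (R1) 1.6427 phi_1 - 0.1647 phi_2 - 0.9914 phi_3 = -0.1647
  (R2) -0.1647 phi_1 + 1.6427 phi_2 - 0.1647 phi_3 = -0.9914
  (R3) -0.9914 phi_1 - 0.1647 phi_2 + 1.6427 phi_3 = 0.2251
Gaussian elimination:
  R2 <- R2 - (-0.1647/1.6427) R1 = R2 - (-0.100262) R1:  1.626187 phi_2 - 0.2641 phi_3 = -1.007913
  R3 <- R3 - (-0.9914/1.6427) R1 = R3 - (-0.603519) R1:  -0.2641 phi_2 + 1.044372 phi_3 = 0.1257
  R3 <- R3 - (-0.2641/1.626187) R2 = R3 - (-0.162404) R2:  1.001481 phi_3 = -0.037989
Back-substitution:
  phi_hat_3 = -0.037989 / 1.001481 = -0.037933
  phi_hat_2 = (-1.007913 - (-0.2641)(-0.037933)) / 1.626187 = -0.625962
  phi_hat_1 = (-0.1647 - (-0.1647)(-0.625962) - (-0.9914)(-0.037933)) / 1.6427 = -0.185915
So phi_hat = [-0.1859, -0.6260, -0.0379].
Therefore phi_hat_1 = -0.1859.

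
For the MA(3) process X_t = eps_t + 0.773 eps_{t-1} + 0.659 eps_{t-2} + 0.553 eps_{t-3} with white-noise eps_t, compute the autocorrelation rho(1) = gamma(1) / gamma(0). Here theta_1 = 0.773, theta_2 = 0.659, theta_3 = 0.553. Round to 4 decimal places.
\rho(1) = 0.7045

For an MA(q) process with theta_0 = 1, the autocovariance is
  gamma(k) = sigma^2 * sum_{i=0..q-k} theta_i * theta_{i+k},
and rho(k) = gamma(k) / gamma(0). Sigma^2 cancels.
  numerator   = (1)*(0.773) + (0.773)*(0.659) + (0.659)*(0.553) = 1.646834.
  denominator = (1)^2 + (0.773)^2 + (0.659)^2 + (0.553)^2 = 2.337619.
  rho(1) = 1.646834 / 2.337619 = 0.7045.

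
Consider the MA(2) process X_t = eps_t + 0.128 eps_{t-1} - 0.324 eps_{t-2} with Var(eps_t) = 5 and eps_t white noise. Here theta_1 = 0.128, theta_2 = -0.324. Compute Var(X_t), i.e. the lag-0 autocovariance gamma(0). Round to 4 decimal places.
\gamma(0) = 5.6068

For an MA(q) process X_t = eps_t + sum_i theta_i eps_{t-i} with
Var(eps_t) = sigma^2, the variance is
  gamma(0) = sigma^2 * (1 + sum_i theta_i^2).
  sum_i theta_i^2 = (0.128)^2 + (-0.324)^2 = 0.016384 + 0.104976 = 0.12136.
  gamma(0) = 5 * (1 + 0.12136) = 5 * 1.12136 = 5.6068.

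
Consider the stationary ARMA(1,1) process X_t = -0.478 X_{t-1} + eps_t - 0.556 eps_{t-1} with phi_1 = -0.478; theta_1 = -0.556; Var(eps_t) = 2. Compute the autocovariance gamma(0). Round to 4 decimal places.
\gamma(0) = 4.7716

Multiply the model equation by X_{t-k} and take expectations. With theta_0 = psi_0 = 1 and psi_j the MA(infinity) weights, this gives
  gamma(k) - sum_i phi_i gamma(k-i) = c_k,
  c_k = sigma^2 * sum_{j=k..q} theta_j psi_{j-k}   (c_k = 0 for k > q),
using gamma(-m) = gamma(m).
psi-weights needed (psi_j = theta_j + sum_i phi_i psi_{j-i}):
  psi_1 = theta_1 + phi_1 = -0.556 + (-0.478) = -1.034
Right-hand sides:
  c_0 = sigma^2 (1 + theta_1 psi_1) = 2 * (1 + (-0.556)(-1.034)) = 2 * 1.574904 = 3.149808
  c_1 = sigma^2 theta_1 = 2 * (-0.556) = -1.112
  c_2 = 0
Equations for k = 0 and k = 1 (AR order 1):
  gamma(0) = phi_1 gamma(1) + c_0
  gamma(1) = phi_1 gamma(0) + c_1
Substituting the second into the first: gamma(0) (1 - phi_1^2) = c_0 + phi_1 c_1, so
  gamma(0) = (c_0 + phi_1 c_1) / (1 - phi_1^2) = (3.149808 + (-0.478)(-1.112)) / (1 - (-0.478)^2) = 3.681344 / 0.771516 = 4.771572.
Therefore gamma(0) = 4.7716 (to 4 decimal places).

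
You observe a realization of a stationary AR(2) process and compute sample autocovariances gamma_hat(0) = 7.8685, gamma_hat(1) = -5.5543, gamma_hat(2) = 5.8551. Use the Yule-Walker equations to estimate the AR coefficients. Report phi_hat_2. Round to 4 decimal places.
\hat\phi_{2} = 0.4900

The Yule-Walker equations for an AR(p) process read, in matrix form,
  Gamma_p phi = r_p,   with   (Gamma_p)_{ij} = gamma(|i - j|),
                       (r_p)_i = gamma(i),   i,j = 1..p.
Substitute the sample gammas (Toeplitz matrix and right-hand side of size 2):
  Gamma_p = [[7.8685, -5.5543], [-5.5543, 7.8685]]
  r_p     = [-5.5543, 5.8551]
Written out:
  7.8685 phi_1 - 5.5543 phi_2 = -5.5543
  -5.5543 phi_1 + 7.8685 phi_2 = 5.8551
Solve by Cramer's rule:
  det = gamma(0)^2 - gamma(1)^2 = (7.8685)^2 - (-5.5543)^2 = 61.91329225 - 30.85024849 = 31.06304376
  phi_hat_1 = [gamma(1) gamma(0) - gamma(1) gamma(2)] / det = [(-5.5543)(7.8685) - (-5.5543)(5.8551)] / 31.06304376 = -11.18302762 / 31.06304376 = -0.36
  phi_hat_2 = [gamma(0) gamma(2) - gamma(1)^2] / det = [(7.8685)(5.8551) - (-5.5543)^2] / 31.06304376 = 15.22060586 / 31.06304376 = 0.49
So phi_hat = [-0.3600, 0.4900].
Therefore phi_hat_2 = 0.4900.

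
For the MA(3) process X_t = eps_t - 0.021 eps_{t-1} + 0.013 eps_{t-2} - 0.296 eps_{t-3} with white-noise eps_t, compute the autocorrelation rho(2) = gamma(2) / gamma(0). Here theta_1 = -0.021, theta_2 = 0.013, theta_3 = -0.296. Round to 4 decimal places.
\rho(2) = 0.0177

For an MA(q) process with theta_0 = 1, the autocovariance is
  gamma(k) = sigma^2 * sum_{i=0..q-k} theta_i * theta_{i+k},
and rho(k) = gamma(k) / gamma(0). Sigma^2 cancels.
  numerator   = (1)*(0.013) + (-0.021)*(-0.296) = 0.019216.
  denominator = (1)^2 + (-0.021)^2 + (0.013)^2 + (-0.296)^2 = 1.088226.
  rho(2) = 0.019216 / 1.088226 = 0.0177.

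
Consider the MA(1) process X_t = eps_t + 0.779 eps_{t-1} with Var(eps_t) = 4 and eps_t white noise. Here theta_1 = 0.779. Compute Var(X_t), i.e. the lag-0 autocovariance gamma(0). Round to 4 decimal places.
\gamma(0) = 6.4274

For an MA(q) process X_t = eps_t + sum_i theta_i eps_{t-i} with
Var(eps_t) = sigma^2, the variance is
  gamma(0) = sigma^2 * (1 + sum_i theta_i^2).
  sum_i theta_i^2 = (0.779)^2 = 0.606841.
  gamma(0) = 4 * (1 + 0.606841) = 4 * 1.606841 = 6.427364, which rounds to 6.4274.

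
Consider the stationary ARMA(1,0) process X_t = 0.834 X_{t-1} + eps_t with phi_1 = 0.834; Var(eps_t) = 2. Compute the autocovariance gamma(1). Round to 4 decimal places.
\gamma(1) = 5.4788

Multiply the model equation by X_{t-k} and take expectations. With theta_0 = psi_0 = 1 and psi_j the MA(infinity) weights, this gives
  gamma(k) - sum_i phi_i gamma(k-i) = c_k,
  c_k = sigma^2 * sum_{j=k..q} theta_j psi_{j-k}   (c_k = 0 for k > q),
using gamma(-m) = gamma(m).
Pure AR (q = 0): c_0 = sigma^2 = 2, c_k = 0 for k >= 1.
Equations for k = 0 and k = 1 (AR order 1):
  gamma(0) = phi_1 gamma(1) + c_0
  gamma(1) = phi_1 gamma(0) + c_1
Substituting the second into the first: gamma(0) (1 - phi_1^2) = c_0 + phi_1 c_1, so
  gamma(0) = c_0 / (1 - phi_1^2) = 2 / (1 - (0.834)^2) = 2 / 0.304444 = 6.569353.
  gamma(1) = phi_1 gamma(0) = (0.834)(6.569353) = 5.47884.
Therefore gamma(1) = 5.4788 (to 4 decimal places).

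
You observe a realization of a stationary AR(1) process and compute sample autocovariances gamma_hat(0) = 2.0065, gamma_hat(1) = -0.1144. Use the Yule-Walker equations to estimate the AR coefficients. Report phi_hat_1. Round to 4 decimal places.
\hat\phi_{1} = -0.0570

The Yule-Walker equations for an AR(p) process read, in matrix form,
  Gamma_p phi = r_p,   with   (Gamma_p)_{ij} = gamma(|i - j|),
                       (r_p)_i = gamma(i),   i,j = 1..p.
Substitute the sample gammas (Toeplitz matrix and right-hand side of size 1):
  Gamma_p = [[2.0065]]
  r_p     = [-0.1144]
With p = 1 this is the single equation gamma(0) phi_1 = gamma(1):
  phi_hat_1 = gamma(1) / gamma(0) = -0.1144 / 2.0065 = -0.0570.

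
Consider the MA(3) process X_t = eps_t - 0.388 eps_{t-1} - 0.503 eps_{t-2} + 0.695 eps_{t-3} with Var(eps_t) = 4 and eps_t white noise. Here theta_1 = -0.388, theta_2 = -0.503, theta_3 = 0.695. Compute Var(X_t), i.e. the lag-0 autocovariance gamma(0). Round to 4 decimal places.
\gamma(0) = 7.5463

For an MA(q) process X_t = eps_t + sum_i theta_i eps_{t-i} with
Var(eps_t) = sigma^2, the variance is
  gamma(0) = sigma^2 * (1 + sum_i theta_i^2).
  sum_i theta_i^2 = (-0.388)^2 + (-0.503)^2 + (0.695)^2 = 0.150544 + 0.253009 + 0.483025 = 0.886578.
  gamma(0) = 4 * (1 + 0.886578) = 4 * 1.886578 = 7.546312, which rounds to 7.5463.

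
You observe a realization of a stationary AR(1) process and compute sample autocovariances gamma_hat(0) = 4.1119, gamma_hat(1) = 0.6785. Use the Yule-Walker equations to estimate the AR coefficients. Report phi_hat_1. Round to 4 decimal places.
\hat\phi_{1} = 0.1650

The Yule-Walker equations for an AR(p) process read, in matrix form,
  Gamma_p phi = r_p,   with   (Gamma_p)_{ij} = gamma(|i - j|),
                       (r_p)_i = gamma(i),   i,j = 1..p.
Substitute the sample gammas (Toeplitz matrix and right-hand side of size 1):
  Gamma_p = [[4.1119]]
  r_p     = [0.6785]
With p = 1 this is the single equation gamma(0) phi_1 = gamma(1):
  phi_hat_1 = gamma(1) / gamma(0) = 0.6785 / 4.1119 = 0.1650.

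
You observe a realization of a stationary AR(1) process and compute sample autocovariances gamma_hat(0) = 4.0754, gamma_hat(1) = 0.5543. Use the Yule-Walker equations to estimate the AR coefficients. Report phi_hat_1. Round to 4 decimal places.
\hat\phi_{1} = 0.1360

The Yule-Walker equations for an AR(p) process read, in matrix form,
  Gamma_p phi = r_p,   with   (Gamma_p)_{ij} = gamma(|i - j|),
                       (r_p)_i = gamma(i),   i,j = 1..p.
Substitute the sample gammas (Toeplitz matrix and right-hand side of size 1):
  Gamma_p = [[4.0754]]
  r_p     = [0.5543]
With p = 1 this is the single equation gamma(0) phi_1 = gamma(1):
  phi_hat_1 = gamma(1) / gamma(0) = 0.5543 / 4.0754 = 0.1360.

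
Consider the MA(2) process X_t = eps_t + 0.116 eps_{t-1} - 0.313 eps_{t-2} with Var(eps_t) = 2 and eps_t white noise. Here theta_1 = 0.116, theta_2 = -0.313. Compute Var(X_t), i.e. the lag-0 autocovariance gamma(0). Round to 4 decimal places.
\gamma(0) = 2.2229

For an MA(q) process X_t = eps_t + sum_i theta_i eps_{t-i} with
Var(eps_t) = sigma^2, the variance is
  gamma(0) = sigma^2 * (1 + sum_i theta_i^2).
  sum_i theta_i^2 = (0.116)^2 + (-0.313)^2 = 0.013456 + 0.097969 = 0.111425.
  gamma(0) = 2 * (1 + 0.111425) = 2 * 1.111425 = 2.22285, which rounds to 2.2229.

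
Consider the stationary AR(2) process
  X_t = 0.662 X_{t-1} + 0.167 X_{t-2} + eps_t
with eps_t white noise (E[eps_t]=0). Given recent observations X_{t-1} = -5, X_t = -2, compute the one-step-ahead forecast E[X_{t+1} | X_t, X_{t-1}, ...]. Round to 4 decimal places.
E[X_{t+1} \mid \mathcal F_t] = -2.1590

For an AR(p) model X_t = c + sum_i phi_i X_{t-i} + eps_t, the
one-step-ahead conditional mean is
  E[X_{t+1} | X_t, ...] = c + sum_i phi_i X_{t+1-i}.
Substitute known values:
  E[X_{t+1} | ...] = (0.662) * (-2) + (0.167) * (-5)
                   = -2.1590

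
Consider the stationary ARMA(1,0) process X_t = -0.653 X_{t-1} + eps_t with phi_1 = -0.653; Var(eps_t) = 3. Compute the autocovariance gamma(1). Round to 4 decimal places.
\gamma(1) = -3.4153

Multiply the model equation by X_{t-k} and take expectations. With theta_0 = psi_0 = 1 and psi_j the MA(infinity) weights, this gives
  gamma(k) - sum_i phi_i gamma(k-i) = c_k,
  c_k = sigma^2 * sum_{j=k..q} theta_j psi_{j-k}   (c_k = 0 for k > q),
using gamma(-m) = gamma(m).
Pure AR (q = 0): c_0 = sigma^2 = 3, c_k = 0 for k >= 1.
Equations for k = 0 and k = 1 (AR order 1):
  gamma(0) = phi_1 gamma(1) + c_0
  gamma(1) = phi_1 gamma(0) + c_1
Substituting the second into the first: gamma(0) (1 - phi_1^2) = c_0 + phi_1 c_1, so
  gamma(0) = c_0 / (1 - phi_1^2) = 3 / (1 - (-0.653)^2) = 3 / 0.573591 = 5.230208.
  gamma(1) = phi_1 gamma(0) = (-0.653)(5.230208) = -3.415326.
Therefore gamma(1) = -3.4153 (to 4 decimal places).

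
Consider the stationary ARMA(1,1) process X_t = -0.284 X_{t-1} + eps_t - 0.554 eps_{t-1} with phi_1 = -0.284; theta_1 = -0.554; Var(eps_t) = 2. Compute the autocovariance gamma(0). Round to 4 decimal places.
\gamma(0) = 3.5277

Multiply the model equation by X_{t-k} and take expectations. With theta_0 = psi_0 = 1 and psi_j the MA(infinity) weights, this gives
  gamma(k) - sum_i phi_i gamma(k-i) = c_k,
  c_k = sigma^2 * sum_{j=k..q} theta_j psi_{j-k}   (c_k = 0 for k > q),
using gamma(-m) = gamma(m).
psi-weights needed (psi_j = theta_j + sum_i phi_i psi_{j-i}):
  psi_1 = theta_1 + phi_1 = -0.554 + (-0.284) = -0.838
Right-hand sides:
  c_0 = sigma^2 (1 + theta_1 psi_1) = 2 * (1 + (-0.554)(-0.838)) = 2 * 1.464252 = 2.928504
  c_1 = sigma^2 theta_1 = 2 * (-0.554) = -1.108
  c_2 = 0
Equations for k = 0 and k = 1 (AR order 1):
  gamma(0) = phi_1 gamma(1) + c_0
  gamma(1) = phi_1 gamma(0) + c_1
Substituting the second into the first: gamma(0) (1 - phi_1^2) = c_0 + phi_1 c_1, so
  gamma(0) = (c_0 + phi_1 c_1) / (1 - phi_1^2) = (2.928504 + (-0.284)(-1.108)) / (1 - (-0.284)^2) = 3.243176 / 0.919344 = 3.527707.
Therefore gamma(0) = 3.5277 (to 4 decimal places).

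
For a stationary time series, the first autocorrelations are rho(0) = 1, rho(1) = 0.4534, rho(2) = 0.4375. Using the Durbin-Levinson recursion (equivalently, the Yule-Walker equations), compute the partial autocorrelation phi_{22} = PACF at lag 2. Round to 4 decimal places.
\phi_{22} = 0.2919

The PACF at lag k is phi_{kk}, the last component of the solution
to the Yule-Walker system G_k phi = r_k where
  (G_k)_{ij} = rho(|i - j|), (r_k)_i = rho(i), i,j = 1..k.
Equivalently, Durbin-Levinson gives phi_{kk} iteratively:
  phi_{11} = rho(1)
  phi_{kk} = [rho(k) - sum_{j=1..k-1} phi_{k-1,j} rho(k-j)]
            / [1 - sum_{j=1..k-1} phi_{k-1,j} rho(j)],
  phi_{k,j} = phi_{k-1,j} - phi_{kk} phi_{k-1,k-j},  j = 1..k-1.
Step k = 1:
  phi_11 = rho(1) = 0.4534.
Step k = 2:
  phi_22 = [rho(2) - phi_11 rho(1)] / [1 - phi_11 rho(1)] = [0.4375 - (0.4534)(0.4534)] / [1 - (0.4534)(0.4534)]
         = 0.23192844 / 0.79442844 = 0.2919.
Therefore phi_{22} = 0.2919.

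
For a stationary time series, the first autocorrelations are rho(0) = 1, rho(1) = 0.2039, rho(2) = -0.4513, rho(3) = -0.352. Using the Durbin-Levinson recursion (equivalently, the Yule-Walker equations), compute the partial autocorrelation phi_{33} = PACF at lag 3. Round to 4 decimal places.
\phi_{33} = -0.1529

The PACF at lag k is phi_{kk}, the last component of the solution
to the Yule-Walker system G_k phi = r_k where
  (G_k)_{ij} = rho(|i - j|), (r_k)_i = rho(i), i,j = 1..k.
Equivalently, Durbin-Levinson gives phi_{kk} iteratively:
  phi_{11} = rho(1)
  phi_{kk} = [rho(k) - sum_{j=1..k-1} phi_{k-1,j} rho(k-j)]
            / [1 - sum_{j=1..k-1} phi_{k-1,j} rho(j)],
  phi_{k,j} = phi_{k-1,j} - phi_{kk} phi_{k-1,k-j},  j = 1..k-1.
Step k = 1:
  phi_11 = rho(1) = 0.2039.
Step k = 2:
  phi_22 = [rho(2) - phi_11 rho(1)] / [1 - phi_11 rho(1)] = [-0.4513 - (0.2039)(0.2039)] / [1 - (0.2039)(0.2039)]
         = -0.49287521 / 0.95842479 = -0.514255.
  Update: phi_21 = phi_11 - phi_22 phi_11 = 0.2039 - (-0.514255)(0.2039) = 0.308757.
Step k = 3:
  phi_33 = [rho(3) - phi_21 rho(2) - phi_22 rho(1)] / [1 - phi_21 rho(1) - phi_22 rho(2)]
    numerator   = -0.352 - (0.308757)(-0.4513) - (-0.514255)(0.2039) = -0.10780141
    denominator = 1 - (0.308757)(0.2039) - (-0.514255)(-0.4513) = 0.70496101
  phi_33 = -0.10780141 / 0.70496101 = -0.1529.
Therefore phi_{33} = -0.1529.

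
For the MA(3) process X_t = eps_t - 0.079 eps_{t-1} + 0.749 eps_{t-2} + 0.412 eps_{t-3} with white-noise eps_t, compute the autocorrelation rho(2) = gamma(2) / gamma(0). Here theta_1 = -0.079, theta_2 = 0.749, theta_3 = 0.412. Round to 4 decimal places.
\rho(2) = 0.4125

For an MA(q) process with theta_0 = 1, the autocovariance is
  gamma(k) = sigma^2 * sum_{i=0..q-k} theta_i * theta_{i+k},
and rho(k) = gamma(k) / gamma(0). Sigma^2 cancels.
  numerator   = (1)*(0.749) + (-0.079)*(0.412) = 0.716452.
  denominator = (1)^2 + (-0.079)^2 + (0.749)^2 + (0.412)^2 = 1.736986.
  rho(2) = 0.716452 / 1.736986 = 0.4125.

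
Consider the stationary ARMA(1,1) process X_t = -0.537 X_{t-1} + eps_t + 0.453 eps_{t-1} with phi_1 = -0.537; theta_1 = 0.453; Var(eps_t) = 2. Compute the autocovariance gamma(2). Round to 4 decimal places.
\gamma(2) = 0.0959

Multiply the model equation by X_{t-k} and take expectations. With theta_0 = psi_0 = 1 and psi_j the MA(infinity) weights, this gives
  gamma(k) - sum_i phi_i gamma(k-i) = c_k,
  c_k = sigma^2 * sum_{j=k..q} theta_j psi_{j-k}   (c_k = 0 for k > q),
using gamma(-m) = gamma(m).
psi-weights needed (psi_j = theta_j + sum_i phi_i psi_{j-i}):
  psi_1 = theta_1 + phi_1 = 0.453 + (-0.537) = -0.084
Right-hand sides:
  c_0 = sigma^2 (1 + theta_1 psi_1) = 2 * (1 + (0.453)(-0.084)) = 2 * 0.961948 = 1.923896
  c_1 = sigma^2 theta_1 = 2 * (0.453) = 0.906
  c_2 = 0
Equations for k = 0 and k = 1 (AR order 1):
  gamma(0) = phi_1 gamma(1) + c_0
  gamma(1) = phi_1 gamma(0) + c_1
Substituting the second into the first: gamma(0) (1 - phi_1^2) = c_0 + phi_1 c_1, so
  gamma(0) = (c_0 + phi_1 c_1) / (1 - phi_1^2) = (1.923896 + (-0.537)(0.906)) / (1 - (-0.537)^2) = 1.437374 / 0.711631 = 2.019831.
  gamma(1) = phi_1 gamma(0) + c_1 = (-0.537)(2.019831) + (0.906) = -0.178649.
For k = 2 (> q): gamma(2) = phi_1 gamma(1) = (-0.537)(-0.178649) = 0.095935.
Therefore gamma(2) = 0.0959 (to 4 decimal places).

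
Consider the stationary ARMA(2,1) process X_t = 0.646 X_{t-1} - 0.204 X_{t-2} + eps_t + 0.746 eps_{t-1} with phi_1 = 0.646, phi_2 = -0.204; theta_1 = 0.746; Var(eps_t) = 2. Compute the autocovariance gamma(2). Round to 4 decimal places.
\gamma(2) = 1.7856

Multiply the model equation by X_{t-k} and take expectations. With theta_0 = psi_0 = 1 and psi_j the MA(infinity) weights, this gives
  gamma(k) - sum_i phi_i gamma(k-i) = c_k,
  c_k = sigma^2 * sum_{j=k..q} theta_j psi_{j-k}   (c_k = 0 for k > q),
using gamma(-m) = gamma(m).
psi-weights needed (psi_j = theta_j + sum_i phi_i psi_{j-i}):
  psi_1 = theta_1 + phi_1 = 0.746 + (0.646) = 1.392
Right-hand sides:
  c_0 = sigma^2 (1 + theta_1 psi_1) = 2 * (1 + (0.746)(1.392)) = 2 * 2.038432 = 4.076864
  c_1 = sigma^2 theta_1 = 2 * (0.746) = 1.492
  c_2 = 0
Equations for k = 0, 1, 2 (AR order 2, c_2 = 0):
  (E0) gamma(0) = phi_1 gamma(1) + phi_2 gamma(2) + c_0
  (E1) gamma(1) = phi_1 gamma(0) + phi_2 gamma(1) + c_1
  (E2) gamma(2) = phi_1 gamma(1) + phi_2 gamma(0)
From (E1): gamma(1) = A gamma(0) + B with
  A = phi_1 / (1 - phi_2) = 0.646 / 1.204 = 0.536545,   B = c_1 / (1 - phi_2) = 1.492 / 1.204 = 1.239203.
Insert (E2) into (E0): gamma(0) (1 - phi_2^2) = phi_1 (1 + phi_2) gamma(1) + c_0.
  phi_1 (1 + phi_2) = (0.646)(0.796) = 0.514216,   1 - phi_2^2 = 0.958384.
Replace gamma(1) by A gamma(0) + B and collect gamma(0):
  gamma(0) [0.958384 - (0.514216)(0.536545)] = (0.514216)(1.239203) + 4.076864
  gamma(0) * 0.682484 = 4.714082
  gamma(0) = 4.714082 / 0.682484 = 6.907241.
  gamma(1) = A gamma(0) + B = (0.536545)(6.907241) + (1.239203) = 4.945247.
  gamma(2) = phi_1 gamma(1) + phi_2 gamma(0) = (0.646)(4.945247) + (-0.204)(6.907241) = 1.785553.
Therefore gamma(2) = 1.7856 (to 4 decimal places).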